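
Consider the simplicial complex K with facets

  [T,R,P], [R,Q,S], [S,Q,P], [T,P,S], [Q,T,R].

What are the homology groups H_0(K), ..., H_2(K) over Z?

H_0 ≅ Z,  H_1 ≅ Z,  H_2 = 0.

Fix the vertex order P < Q < R < S < T and write every simplex with vertices in increasing order. Then dim K = 2 and the simplices of K are:

  0-simplices (5): P, Q, R, S, T
  1-simplices (10): PQ, PR, PS, PT, QR, QS, QT, RS, RT, ST
  2-simplices (5): PQS, PRT, PST, QRS, QRT

so the chain groups are C_0 ≅ Z^5, C_1 ≅ Z^10, C_2 ≅ Z^5.

The boundary map ∂_1: C_1 → C_0 maps an edge to its endpoints' difference, ∂[p,q] = q − p. For instance
  ∂ST = T − S.
The resulting 5×10 matrix has rank 4, and its Smith normal form has invariant factors (1,1,1,1).

Boundary ∂_2: C_2 → C_1 maps a triangle to the signed sum of its edges. For instance
  ∂QRS = RS − QS + QR,
  ∂PST = ST − PT + PS.
This gives a 10×5 integer matrix of rank 5; reducing to Smith normal form yields diagonal entries (1,1,1,1,1).

Computing H_k = (kernel of ∂_k) / (image of ∂_{k+1}):

  H_0: rank C_0 − rank ∂_1 = 5 − 4 = 1, and the invariant factors of ∂_1 are all 1, so H_0 = Z.
  H_1: rank ker ∂_1 − rank ∂_2 = (10 − 4) − 5 = 1, and the invariant factors of ∂_2 are all 1, so H_1 = Z.
  H_2: rank ker ∂_2 − rank ∂_3 = (5 − 5) − 0 = 0, and there is no ∂_3, so H_2 = 0.

As a check, the Euler characteristic is 5 − 10 + 5 = 0, which agrees with 1 − 1 + 0 = 0.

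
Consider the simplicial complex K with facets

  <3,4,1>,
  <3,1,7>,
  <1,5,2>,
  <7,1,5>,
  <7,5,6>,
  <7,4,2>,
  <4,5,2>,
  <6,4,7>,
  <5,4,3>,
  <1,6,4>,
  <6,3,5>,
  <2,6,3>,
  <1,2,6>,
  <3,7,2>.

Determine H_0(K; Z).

H_0 ≅ Z.

K has 7 vertices, 21 edges, 14 triangles.
rank ∂_0 = 0, rank ∂_1 = 6 ⇒ b_0 = 7 − 0 − 6 = 1; all invariant factors of ∂_1 are 1 so no torsion. So H_0 ≅ Z.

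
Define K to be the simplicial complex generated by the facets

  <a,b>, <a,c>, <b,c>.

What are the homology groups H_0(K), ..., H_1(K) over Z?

H_0 ≅ Z,  H_1 ≅ Z.

Fix the vertex order a < b < c and write every simplex with vertices in increasing order. Then dim K = 1 and the simplices of K are:

  0-simplices (3): a, b, c
  1-simplices (3): ab, ac, bc

Hence C_0 ≅ Z^3, C_1 ≅ Z^3.

Boundary ∂_1: C_1 → C_0 is given by ∂[p,q] = [q] − [p]. For instance
  ∂ab = b − a.
This gives a 3×3 integer matrix of rank 2; reducing to Smith normal form yields diagonal entries (1,1).

Now H_k = ker ∂_k / im ∂_{k+1}, so:

  H_0: rank C_0 − rank ∂_1 = 3 − 2 = 1, and the invariant factors of ∂_1 are all 1, so H_0 ≅ Z.
  H_1: rank ker ∂_1 − rank ∂_2 = (3 − 2) − 0 = 1, and there is no ∂_2, so H_1 ≅ Z.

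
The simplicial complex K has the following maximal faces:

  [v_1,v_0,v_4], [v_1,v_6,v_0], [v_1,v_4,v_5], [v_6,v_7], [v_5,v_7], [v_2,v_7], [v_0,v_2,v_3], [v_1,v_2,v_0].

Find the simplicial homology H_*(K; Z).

Fix the vertex order v_0 < v_1 < v_2 < v_3 < v_4 < v_5 < v_6 < v_7 and write every simplex with vertices in increasing order. Then dim K = 2 and the simplices of K are:

  0-simplices (8): [v_0], [v_1], [v_2], [v_3], [v_4], [v_5], [v_6], [v_7]
  1-simplices (14): [v_0,v_1], [v_0,v_2], [v_0,v_3], [v_0,v_4], [v_0,v_6], [v_1,v_2], [v_1,v_4], [v_1,v_5], [v_1,v_6], [v_2,v_3], [v_2,v_7], [v_4,v_5], [v_5,v_7], [v_6,v_7]
  2-simplices (5): [v_0,v_1,v_2], [v_0,v_1,v_4], [v_0,v_1,v_6], [v_0,v_2,v_3], [v_1,v_4,v_5]

so the chain groups are C_0 ≅ Z^8, C_1 ≅ Z^14, C_2 ≅ Z^5.

The boundary map ∂_1: C_1 → C_0 is given by ∂[p,q] = [q] − [p].
The resulting 8×14 matrix has rank 7, and its Smith normal form has invariant factors (1,1,1,1,1,1,1).

The boundary map ∂_2: C_2 → C_1 sends each 2-simplex [p,q,r] to [q,r] − [p,r] + [p,q]. For instance
  ∂[v_0,v_1,v_4] = [v_1,v_4] − [v_0,v_4] + [v_0,v_1],
  ∂[v_0,v_1,v_2] = [v_1,v_2] − [v_0,v_2] + [v_0,v_1].
This gives a 14×5 integer matrix of rank 5; reducing to Smith normal form yields diagonal entries (1,1,1,1,1).

Computing H_k = (kernel of ∂_k) / (image of ∂_{k+1}):

  H_0: rank C_0 − rank ∂_1 = 8 − 7 = 1, and the invariant factors of ∂_1 are all 1, so H_0 = Z.
  H_1: rank ker ∂_1 − rank ∂_2 = (14 − 7) − 5 = 2, and the invariant factors of ∂_2 are all 1, so H_1 = Z^2.
  H_2: rank ker ∂_2 − rank ∂_3 = (5 − 5) − 0 = 0, and there is no ∂_3, so H_2 = 0.

H_0 ≅ Z,  H_1 ≅ Z^2,  H_2 = 0.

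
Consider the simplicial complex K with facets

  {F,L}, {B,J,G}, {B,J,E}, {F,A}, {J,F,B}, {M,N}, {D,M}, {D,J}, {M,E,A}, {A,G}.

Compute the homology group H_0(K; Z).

H_0 ≅ Z.

Fix the vertex order A < B < D < E < F < G < J < L < M < N and write every simplex with vertices in increasing order. Then dim K = 2 and the simplices of K are:

  0-simplices (10): A, B, D, E, F, G, J, L, M, N
  1-simplices (16): AE, AF, AG, AM, BE, BF, BG, BJ, DJ, DM, EJ, EM, FJ, FL, GJ, MN
  2-simplices (4): AEM, BEJ, BFJ, BGJ

Hence C_0 ≅ Z^10, C_1 ≅ Z^16, C_2 ≅ Z^4.

Boundary ∂_1: C_1 → C_0 maps an edge to its endpoints' difference, ∂[p,q] = q − p. For instance
  ∂DM = M − D.
The 10×16 boundary matrix has rank 9 and Smith normal form diag(1,1,1,1,1,1,1,1,1).

Boundary ∂_2: C_2 → C_1 sends each 2-simplex [p,q,r] to [q,r] − [p,r] + [p,q]. For instance
  ∂BGJ = GJ − BJ + BG,
  ∂BEJ = EJ − BJ + BE.
The 16×4 boundary matrix has rank 4 and Smith normal form diag(1,1,1,1).

Now H_k = ker ∂_k / im ∂_{k+1}, so:

  H_0: rank C_0 − rank ∂_1 = 10 − 9 = 1, and the invariant factors of ∂_1 are all 1, so H_0 = Z.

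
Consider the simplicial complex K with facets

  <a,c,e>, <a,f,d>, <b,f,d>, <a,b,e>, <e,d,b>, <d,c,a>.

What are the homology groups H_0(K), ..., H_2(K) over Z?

H_0 ≅ Z,  H_1 ≅ Z,  H_2 = 0.

K has 6 vertices, 12 edges, 6 triangles.
rank ∂_0 = 0, rank ∂_1 = 5 ⇒ b_0 = 6 − 0 − 5 = 1; all invariant factors of ∂_1 are 1 so no torsion. So H_0 ≅ Z.
rank ∂_1 = 5, rank ∂_2 = 6 ⇒ b_1 = 12 − 5 − 6 = 1; all invariant factors of ∂_2 are 1 so no torsion. So H_1 ≅ Z.
rank ∂_2 = 6, rank ∂_3 = 0 ⇒ b_2 = 6 − 6 − 0 = 0. So H_2 ≅ 0.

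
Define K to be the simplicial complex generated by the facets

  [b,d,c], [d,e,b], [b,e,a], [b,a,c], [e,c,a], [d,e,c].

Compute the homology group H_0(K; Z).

We work with the vertex ordering a < b < c < d < e. The simplices of K, each written with vertices in increasing order, are:

  0-simplices (5): a, b, c, d, e
  1-simplices (9): ab, ac, ae, bc, bd, be, cd, ce, de
  2-simplices (6): abc, abe, ace, bcd, bde, cde

so the chain groups are C_0 ≅ Z^5, C_1 ≅ Z^9, C_2 ≅ Z^6.

Boundary ∂_1: C_1 → C_0 maps an edge to its endpoints' difference, ∂[p,q] = q − p.
This gives a 5×9 integer matrix of rank 4; reducing to Smith normal form yields diagonal entries (1,1,1,1).

The boundary map ∂_2: C_2 → C_1 acts by ∂[p,q,r] = [q,r] − [p,r] + [p,q]. For instance
  ∂bcd = cd − bd + bc,
  ∂ace = ce − ae + ac.
The 9×6 boundary matrix has rank 5 and Smith normal form diag(1,1,1,1,1).

From H_k ≅ ker(∂_k) / im(∂_{k+1}) we obtain:

  H_0: rank C_0 − rank ∂_1 = 5 − 4 = 1, and the invariant factors of ∂_1 are all 1, so H_0 = Z.

H_0 ≅ Z.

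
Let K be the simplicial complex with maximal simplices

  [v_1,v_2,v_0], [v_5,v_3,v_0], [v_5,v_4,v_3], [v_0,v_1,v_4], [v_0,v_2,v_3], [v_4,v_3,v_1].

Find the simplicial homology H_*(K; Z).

H_0 ≅ Z,  H_1 ≅ Z,  H_2 = 0.

Fix the vertex order v_0 < v_1 < v_2 < v_3 < v_4 < v_5 and write every simplex with vertices in increasing order. Then dim K = 2 and the simplices of K are:

  0-simplices (6): [v_0], [v_1], [v_2], [v_3], [v_4], [v_5]
  1-simplices (12): [v_0,v_1], [v_0,v_2], [v_0,v_3], [v_0,v_4], [v_0,v_5], [v_1,v_2], [v_1,v_3], [v_1,v_4], [v_2,v_3], [v_3,v_4], [v_3,v_5], [v_4,v_5]
  2-simplices (6): [v_0,v_1,v_2], [v_0,v_1,v_4], [v_0,v_2,v_3], [v_0,v_3,v_5], [v_1,v_3,v_4], [v_3,v_4,v_5]

giving chain groups C_0 ≅ Z^6, C_1 ≅ Z^12, C_2 ≅ Z^6.

The boundary map ∂_1: C_1 → C_0 is given by ∂[p,q] = [q] − [p]. For instance
  ∂[v_1,v_3] = [v_3] − [v_1].
The 6×12 boundary matrix has rank 5 and Smith normal form diag(1,1,1,1,1).

∂_2: C_2 → C_1 acts by ∂[p,q,r] = [q,r] − [p,r] + [p,q]. For instance
  ∂[v_0,v_1,v_2] = [v_1,v_2] − [v_0,v_2] + [v_0,v_1],
  ∂[v_3,v_4,v_5] = [v_4,v_5] − [v_3,v_5] + [v_3,v_4].
The resulting 12×6 matrix has rank 6, and its Smith normal form has invariant factors (1,1,1,1,1,1).

Now H_k = ker ∂_k / im ∂_{k+1}, so:

  H_0: rank C_0 − rank ∂_1 = 6 − 5 = 1, and the invariant factors of ∂_1 are all 1, so H_0 = Z.
  H_1: rank ker ∂_1 − rank ∂_2 = (12 − 5) − 6 = 1, and the invariant factors of ∂_2 are all 1, so H_1 = Z.
  H_2: rank ker ∂_2 − rank ∂_3 = (6 − 6) − 0 = 0, and there is no ∂_3, so H_2 = 0.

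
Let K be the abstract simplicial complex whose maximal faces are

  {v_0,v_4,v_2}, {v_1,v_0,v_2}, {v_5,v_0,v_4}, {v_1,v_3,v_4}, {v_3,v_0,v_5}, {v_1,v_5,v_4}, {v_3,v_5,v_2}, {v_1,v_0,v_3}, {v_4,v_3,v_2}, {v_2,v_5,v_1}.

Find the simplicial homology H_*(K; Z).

H_0 = Z,  H_1 = Z/2Z,  H_2 = 0.

Fix the vertex order v_0 < v_1 < v_2 < v_3 < v_4 < v_5 and write every simplex with vertices in increasing order. Then dim K = 2 and the simplices of K are:

  0-simplices (6): [v_0], [v_1], [v_2], [v_3], [v_4], [v_5]
  1-simplices (15): (15 of them)
  2-simplices (10): [v_0,v_1,v_2], [v_0,v_1,v_3], [v_0,v_2,v_4], [v_0,v_3,v_5], [v_0,v_4,v_5], [v_1,v_2,v_5], [v_1,v_3,v_4], [v_1,v_4,v_5], [v_2,v_3,v_4], [v_2,v_3,v_5]

Hence C_0 ≅ Z^6, C_1 ≅ Z^15, C_2 ≅ Z^10.

Boundary ∂_1: C_1 → C_0 is given by ∂[p,q] = [q] − [p]. For instance
  ∂[v_3,v_4] = [v_4] − [v_3].
This gives a 6×15 integer matrix of rank 5; reducing to Smith normal form yields diagonal entries (1,1,1,1,1).

The boundary map ∂_2: C_2 → C_1 acts by ∂[p,q,r] = [q,r] − [p,r] + [p,q]. For instance
  ∂[v_2,v_3,v_4] = [v_3,v_4] − [v_2,v_4] + [v_2,v_3],
  ∂[v_0,v_1,v_3] = [v_1,v_3] − [v_0,v_3] + [v_0,v_1].
The 15×10 boundary matrix has rank 10 and Smith normal form diag(1,1,1,1,1,1,1,1,1,2).

Now H_k = ker ∂_k / im ∂_{k+1}, so:

  H_0: rank C_0 − rank ∂_1 = 6 − 5 = 1, and the invariant factors of ∂_1 are all 1, so H_0 ≅ Z.
  H_1: rank ker ∂_1 − rank ∂_2 = (15 − 5) − 10 = 0, and ∂_2 has invariant factor 2 > 1, so H_1 ≅ Z/2Z.
  H_2: rank ker ∂_2 − rank ∂_3 = (10 − 10) − 0 = 0, and there is no ∂_3, so H_2 ≅ 0.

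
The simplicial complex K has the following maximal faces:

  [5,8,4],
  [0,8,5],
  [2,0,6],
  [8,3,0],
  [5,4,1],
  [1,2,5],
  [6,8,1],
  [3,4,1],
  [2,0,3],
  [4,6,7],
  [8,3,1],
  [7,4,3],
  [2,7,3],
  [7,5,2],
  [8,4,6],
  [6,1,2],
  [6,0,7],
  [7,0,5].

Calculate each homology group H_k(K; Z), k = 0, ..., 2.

Fix the vertex order 0 < 1 < 2 < 3 < 4 < 5 < 6 < 7 < 8 and write every simplex with vertices in increasing order. Then dim K = 2 and the simplices of K are:

  0-simplices (9): [0], [1], [2], [3], [4], [5], [6], [7], [8]
  1-simplices (27): (27 of them)
  2-simplices (18): [0,2,3], [0,2,6], [0,3,8], [0,5,7], [0,5,8], [0,6,7], [1,2,5], [1,2,6], [1,3,4], [1,3,8], [1,4,5], [1,6,8], [2,3,7], [2,5,7], [3,4,7], [4,5,8], [4,6,7], [4,6,8]

Hence C_0 ≅ Z^9, C_1 ≅ Z^27, C_2 ≅ Z^18.

Boundary ∂_1: C_1 → C_0 sends each edge [p,q] (with p < q) to q − p.
As a 9×27 matrix over Z this has rank 8, with invariant factors (1,1,1,1,1,1,1,1).

The boundary map ∂_2: C_2 → C_1 sends each 2-simplex [p,q,r] to [q,r] − [p,r] + [p,q]. For instance
  ∂[4,5,8] = [5,8] − [4,8] + [4,5],
  ∂[4,6,7] = [6,7] − [4,7] + [4,6].
The 27×18 boundary matrix has rank 18 and Smith normal form diag(1,1,1,1,1,1,1,1,1,1,1,1,1,1,1,1,1,2).

Computing H_k = (kernel of ∂_k) / (image of ∂_{k+1}):

  H_0: rank C_0 − rank ∂_1 = 9 − 8 = 1, and the invariant factors of ∂_1 are all 1, so H_0 ≅ Z.
  H_1: rank ker ∂_1 − rank ∂_2 = (27 − 8) − 18 = 1, and ∂_2 has invariant factor 2 > 1, so H_1 ≅ Z ⊕ Z/2.
  H_2: rank ker ∂_2 − rank ∂_3 = (18 − 18) − 0 = 0, and there is no ∂_3, so H_2 ≅ 0.

H_0 = Z,  H_1 = Z ⊕ Z/2,  H_2 = 0.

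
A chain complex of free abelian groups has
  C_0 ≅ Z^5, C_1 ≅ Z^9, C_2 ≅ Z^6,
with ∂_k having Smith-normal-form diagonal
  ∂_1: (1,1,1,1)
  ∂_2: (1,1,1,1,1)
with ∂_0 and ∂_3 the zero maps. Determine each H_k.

H_0: b_0 = 5 − 0 − 4 = 1; torsion from ∂_1 factors > 1: none. So H_0 = Z.
H_1: b_1 = 9 − 4 − 5 = 0; torsion from ∂_2 factors > 1: none. So H_1 = 0.
H_2: b_2 = 6 − 5 − 0 = 1; torsion from ∂_3 factors > 1: none. So H_2 = Z.

H_0 = Z,  H_1 = 0,  H_2 = Z.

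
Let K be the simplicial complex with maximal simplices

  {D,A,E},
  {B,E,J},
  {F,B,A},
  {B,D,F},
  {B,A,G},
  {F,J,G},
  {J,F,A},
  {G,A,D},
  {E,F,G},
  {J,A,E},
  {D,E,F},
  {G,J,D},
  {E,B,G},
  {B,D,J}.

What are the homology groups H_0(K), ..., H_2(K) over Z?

H_0 = Z,  H_1 = Z^2,  H_2 = Z.

Fix the vertex order A < B < D < E < F < G < J and write every simplex with vertices in increasing order. Then dim K = 2 and the simplices of K are:

  0-simplices (7): A, B, D, E, F, G, J
  1-simplices (21): AB, AD, AE, AF, AG, AJ, BD, BE, BF, BG, BJ, DE, DF, DG, DJ, EF, EG, EJ, FG, FJ, GJ
  2-simplices (14): ABF, ABG, ADE, ADG, AEJ, AFJ, BDF, BDJ, BEG, BEJ, DEF, DGJ, EFG, FGJ

so the chain groups are C_0 ≅ Z^7, C_1 ≅ Z^21, C_2 ≅ Z^14.

Boundary ∂_1: C_1 → C_0 sends each edge [p,q] (with p < q) to q − p. For instance
  ∂BF = F − B.
The resulting 7×21 matrix has rank 6, and its Smith normal form has invariant factors (1,1,1,1,1,1).

Boundary ∂_2: C_2 → C_1 maps a triangle to the signed sum of its edges. For instance
  ∂AFJ = FJ − AJ + AF,
  ∂ABG = BG − AG + AB.
The 21×14 boundary matrix has rank 13 and Smith normal form diag(1,1,1,1,1,1,1,1,1,1,1,1,1).

Reading off H_k = ker ∂_k / im ∂_{k+1}:

  H_0: rank C_0 − rank ∂_1 = 7 − 6 = 1, and the invariant factors of ∂_1 are all 1, so H_0 ≅ Z.
  H_1: rank ker ∂_1 − rank ∂_2 = (21 − 6) − 13 = 2, and the invariant factors of ∂_2 are all 1, so H_1 ≅ Z^2.
  H_2: rank ker ∂_2 − rank ∂_3 = (14 − 13) − 0 = 1, and there is no ∂_3, so H_2 ≅ Z.

As a check, the Euler characteristic is 7 − 21 + 14 = 0, which agrees with 1 − 2 + 1 = 0.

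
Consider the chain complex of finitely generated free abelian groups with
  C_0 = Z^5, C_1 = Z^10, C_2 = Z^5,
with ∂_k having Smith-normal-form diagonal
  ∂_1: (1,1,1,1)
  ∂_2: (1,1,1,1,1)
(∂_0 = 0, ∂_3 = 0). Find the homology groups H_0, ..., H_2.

H_0: b_0 = 5 − 0 − 4 = 1; torsion from ∂_1 factors > 1: none. So H_0 ≅ Z.
H_1: b_1 = 10 − 4 − 5 = 1; torsion from ∂_2 factors > 1: none. So H_1 ≅ Z.
H_2: b_2 = 5 − 5 − 0 = 0; torsion from ∂_3 factors > 1: none. So H_2 ≅ 0.

H_0 ≅ Z,  H_1 ≅ Z,  H_2 = 0.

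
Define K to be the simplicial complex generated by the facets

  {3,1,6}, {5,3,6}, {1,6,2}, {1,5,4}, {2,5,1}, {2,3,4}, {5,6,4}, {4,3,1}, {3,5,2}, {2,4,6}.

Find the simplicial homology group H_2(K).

H_2 = 0.

We work with the vertex ordering 1 < 2 < 3 < 4 < 5 < 6. The simplices of K, each written with vertices in increasing order, are:

  0-simplices (6): [1], [2], [3], [4], [5], [6]
  1-simplices (15): [1,2], [1,3], [1,4], [1,5], [1,6], [2,3], [2,4], [2,5], [2,6], [3,4], [3,5], [3,6], [4,5], [4,6], [5,6]
  2-simplices (10): [1,2,5], [1,2,6], [1,3,4], [1,3,6], [1,4,5], [2,3,4], [2,3,5], [2,4,6], [3,5,6], [4,5,6]

Hence C_0 ≅ Z^6, C_1 ≅ Z^15, C_2 ≅ Z^10.

∂_1: C_1 → C_0 is given by ∂[p,q] = [q] − [p]. For instance
  ∂[2,4] = [4] − [2].
As a 6×15 matrix over Z this has rank 5, with invariant factors (1,1,1,1,1).

The boundary map ∂_2: C_2 → C_1 acts by ∂[p,q,r] = [q,r] − [p,r] + [p,q]. For instance
  ∂[2,3,4] = [3,4] − [2,4] + [2,3],
  ∂[2,4,6] = [4,6] − [2,6] + [2,4].
The 15×10 boundary matrix has rank 10 and Smith normal form diag(1,1,1,1,1,1,1,1,1,2).

Now H_k = ker ∂_k / im ∂_{k+1}, so:

  H_2: rank ker ∂_2 − rank ∂_3 = (10 − 10) − 0 = 0, and there is no ∂_3, so H_2 ≅ 0.

(K is a triangulation of the real projective plane RP^2.)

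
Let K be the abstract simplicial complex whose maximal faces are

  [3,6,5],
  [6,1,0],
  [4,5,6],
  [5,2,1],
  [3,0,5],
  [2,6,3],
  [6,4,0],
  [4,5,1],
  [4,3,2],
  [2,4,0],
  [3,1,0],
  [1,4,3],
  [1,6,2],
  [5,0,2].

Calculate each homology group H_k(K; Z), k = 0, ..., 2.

We work with the vertex ordering 0 < 1 < 2 < 3 < 4 < 5 < 6. The simplices of K, each written with vertices in increasing order, are:

  0-simplices (7): [0], [1], [2], [3], [4], [5], [6]
  1-simplices (21): [0,1], [0,2], [0,3], [0,4], [0,5], [0,6], [1,2], [1,3], [1,4], [1,5], [1,6], [2,3], [2,4], [2,5], [2,6], [3,4], [3,5], [3,6], [4,5], [4,6], [5,6]
  2-simplices (14): [0,1,3], [0,1,6], [0,2,4], [0,2,5], [0,3,5], [0,4,6], [1,2,5], [1,2,6], [1,3,4], [1,4,5], [2,3,4], [2,3,6], [3,5,6], [4,5,6]

Hence C_0 ≅ Z^7, C_1 ≅ Z^21, C_2 ≅ Z^14.

Boundary ∂_1: C_1 → C_0 sends each edge [p,q] (with p < q) to q − p. For instance
  ∂[0,5] = [5] − [0].
The resulting 7×21 matrix has rank 6, and its Smith normal form has invariant factors (1,1,1,1,1,1).

Boundary ∂_2: C_2 → C_1 sends each 2-simplex [p,q,r] to [q,r] − [p,r] + [p,q]. For instance
  ∂[1,2,6] = [2,6] − [1,6] + [1,2],
  ∂[1,4,5] = [4,5] − [1,5] + [1,4].
As a 21×14 matrix over Z this has rank 13, with invariant factors (1,1,1,1,1,1,1,1,1,1,1,1,1).

Reading off H_k = ker ∂_k / im ∂_{k+1}:

  H_0: rank C_0 − rank ∂_1 = 7 − 6 = 1, and the invariant factors of ∂_1 are all 1, so H_0 ≅ Z.
  H_1: rank ker ∂_1 − rank ∂_2 = (21 − 6) − 13 = 2, and the invariant factors of ∂_2 are all 1, so H_1 ≅ Z^2.
  H_2: rank ker ∂_2 − rank ∂_3 = (14 − 13) − 0 = 1, and there is no ∂_3, so H_2 ≅ Z.

H_0 ≅ Z,  H_1 ≅ Z^2,  H_2 ≅ Z.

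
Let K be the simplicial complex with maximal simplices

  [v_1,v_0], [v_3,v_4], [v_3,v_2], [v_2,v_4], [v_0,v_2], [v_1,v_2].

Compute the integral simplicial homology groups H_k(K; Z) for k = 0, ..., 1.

H_0 ≅ Z,  H_1 ≅ Z^2.

Take the total order v_0 < v_1 < v_2 < v_3 < v_4 on the vertex set. Then K (dimension 1) consists of the simplices:

  0-simplices (5): [v_0], [v_1], [v_2], [v_3], [v_4]
  1-simplices (6): [v_0,v_1], [v_0,v_2], [v_1,v_2], [v_2,v_3], [v_2,v_4], [v_3,v_4]

so the chain groups are C_0 ≅ Z^5, C_1 ≅ Z^6.

Boundary ∂_1: C_1 → C_0 is given by ∂[p,q] = [q] − [p]. For instance
  ∂[v_0,v_2] = [v_2] − [v_0].
As a 5×6 matrix over Z this has rank 4, with invariant factors (1,1,1,1).

From H_k ≅ ker(∂_k) / im(∂_{k+1}) we obtain:

  H_0: rank C_0 − rank ∂_1 = 5 − 4 = 1, and the invariant factors of ∂_1 are all 1, so H_0 ≅ Z.
  H_1: rank ker ∂_1 − rank ∂_2 = (6 − 4) − 0 = 2, and there is no ∂_2, so H_1 ≅ Z^2.

As a check, the Euler characteristic is 5 − 6 = -1, which agrees with 1 − 2 = -1.
(K is a triangulation of a wedge of 2 circles.)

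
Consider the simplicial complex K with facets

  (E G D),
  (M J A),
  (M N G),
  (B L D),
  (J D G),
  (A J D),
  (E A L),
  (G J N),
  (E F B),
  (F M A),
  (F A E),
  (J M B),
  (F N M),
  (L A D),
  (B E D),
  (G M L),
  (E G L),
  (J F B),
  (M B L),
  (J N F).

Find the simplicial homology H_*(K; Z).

Fix the vertex order A < B < D < E < F < G < J < L < M < N and write every simplex with vertices in increasing order. Then dim K = 2 and the simplices of K are:

  0-simplices (10): A, B, D, E, F, G, J, L, M, N
  1-simplices (30): AD, AE, AF, AJ, AL, AM, BD, BE, BF, BJ, BL, BM, DE, DG, DJ, DL, EF, EG, EL, FJ, FM, FN, GJ, GL, GM, GN, JM, JN, LM, MN
  2-simplices (20): ADJ, ADL, AEF, AEL, AFM, AJM, BDE, BDL, BEF, BFJ, BJM, BLM, DEG, DGJ, EGL, FJN, FMN, GJN, GLM, GMN

giving chain groups C_0 ≅ Z^10, C_1 ≅ Z^30, C_2 ≅ Z^20.

∂_1: C_1 → C_0 maps an edge to its endpoints' difference, ∂[p,q] = q − p. For instance
  ∂AM = M − A.
This gives a 10×30 integer matrix of rank 9; reducing to Smith normal form yields diagonal entries (1,1,1,1,1,1,1,1,1).

Boundary ∂_2: C_2 → C_1 maps a triangle to the signed sum of its edges. For instance
  ∂BDE = DE − BE + BD,
  ∂GLM = LM − GM + GL.
This gives a 30×20 integer matrix of rank 20; reducing to Smith normal form yields diagonal entries (1,1,1,1,1,1,1,1,1,1,1,1,1,1,1,1,1,1,1,2).

Now H_k = ker ∂_k / im ∂_{k+1}, so:

  H_0: rank C_0 − rank ∂_1 = 10 − 9 = 1, and the invariant factors of ∂_1 are all 1, so H_0 = Z.
  H_1: rank ker ∂_1 − rank ∂_2 = (30 − 9) − 20 = 1, and ∂_2 has invariant factor 2 > 1, so H_1 = Z × Z/2.
  H_2: rank ker ∂_2 − rank ∂_3 = (20 − 20) − 0 = 0, and there is no ∂_3, so H_2 = 0.

H_0 = Z,  H_1 = Z × Z/2,  H_2 = 0.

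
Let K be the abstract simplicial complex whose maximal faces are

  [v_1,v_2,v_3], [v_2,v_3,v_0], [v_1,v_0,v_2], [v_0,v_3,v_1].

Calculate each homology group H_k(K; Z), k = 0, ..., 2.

Order the vertices as v_0 < v_1 < v_2 < v_3. Listing each simplex with vertices in this order, K has dimension 2 with simplices:

  0-simplices (4): [v_0], [v_1], [v_2], [v_3]
  1-simplices (6): [v_0,v_1], [v_0,v_2], [v_0,v_3], [v_1,v_2], [v_1,v_3], [v_2,v_3]
  2-simplices (4): [v_0,v_1,v_2], [v_0,v_1,v_3], [v_0,v_2,v_3], [v_1,v_2,v_3]

so the chain groups are C_0 ≅ Z^4, C_1 ≅ Z^6, C_2 ≅ Z^4.

The boundary map ∂_1: C_1 → C_0 is given by ∂[p,q] = [q] − [p].
As a 4×6 matrix over Z this has rank 3, with invariant factors (1,1,1).

∂_2: C_2 → C_1 maps a triangle to the signed sum of its edges. For instance
  ∂[v_1,v_2,v_3] = [v_2,v_3] − [v_1,v_3] + [v_1,v_2],
  ∂[v_0,v_2,v_3] = [v_2,v_3] − [v_0,v_3] + [v_0,v_2].
As a 6×4 matrix over Z this has rank 3, with invariant factors (1,1,1).

From H_k ≅ ker(∂_k) / im(∂_{k+1}) we obtain:

  H_0: rank C_0 − rank ∂_1 = 4 − 3 = 1, and the invariant factors of ∂_1 are all 1, so H_0 ≅ Z.
  H_1: rank ker ∂_1 − rank ∂_2 = (6 − 3) − 3 = 0, and the invariant factors of ∂_2 are all 1, so H_1 ≅ 0.
  H_2: rank ker ∂_2 − rank ∂_3 = (4 − 3) − 0 = 1, and there is no ∂_3, so H_2 ≅ Z.

As a check, the Euler characteristic is 4 − 6 + 4 = 2, which agrees with 1 − 0 + 1 = 2.
(K is a triangulation of the 2-sphere S^2.)

H_0 ≅ Z,  H_1 = 0,  H_2 ≅ Z.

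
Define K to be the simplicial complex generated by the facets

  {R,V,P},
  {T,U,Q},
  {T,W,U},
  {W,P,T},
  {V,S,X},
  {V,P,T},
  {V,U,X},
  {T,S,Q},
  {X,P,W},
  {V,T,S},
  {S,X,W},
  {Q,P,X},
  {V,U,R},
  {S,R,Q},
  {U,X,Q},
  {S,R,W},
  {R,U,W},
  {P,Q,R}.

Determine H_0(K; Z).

Fix the vertex order P < Q < R < S < T < U < V < W < X and write every simplex with vertices in increasing order. Then dim K = 2 and the simplices of K are:

  0-simplices (9): P, Q, R, S, T, U, V, W, X
  1-simplices (27): PQ, PR, PT, PV, PW, PX, QR, QS, QT, QU, QX, RS, RU, RV, RW, ST, SV, SW, SX, TU, TV, TW, UV, UW, UX, VX, WX
  2-simplices (18): PQR, PQX, PRV, PTV, PTW, PWX, QRS, QST, QTU, QUX, RSW, RUV, RUW, STV, SVX, SWX, TUW, UVX

Hence C_0 ≅ Z^9, C_1 ≅ Z^27, C_2 ≅ Z^18.

∂_1: C_1 → C_0 is given by ∂[p,q] = [q] − [p].
The 9×27 boundary matrix has rank 8 and Smith normal form diag(1,1,1,1,1,1,1,1).

∂_2: C_2 → C_1 sends each 2-simplex [p,q,r] to [q,r] − [p,r] + [p,q]. For instance
  ∂SWX = WX − SX + SW,
  ∂RUV = UV − RV + RU.
The resulting 27×18 matrix has rank 17, and its Smith normal form has invariant factors (1,1,1,1,1,1,1,1,1,1,1,1,1,1,1,1,1).

Reading off H_k = ker ∂_k / im ∂_{k+1}:

  H_0: rank C_0 − rank ∂_1 = 9 − 8 = 1, and the invariant factors of ∂_1 are all 1, so H_0 ≅ Z.

(K is a triangulation of the torus T^2.)

H_0 = Z.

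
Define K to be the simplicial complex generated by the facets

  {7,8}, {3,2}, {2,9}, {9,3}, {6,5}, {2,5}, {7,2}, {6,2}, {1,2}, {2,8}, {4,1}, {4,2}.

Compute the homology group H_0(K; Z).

K has 9 vertices, 12 edges.
rank ∂_0 = 0, rank ∂_1 = 8 ⇒ b_0 = 9 − 0 − 8 = 1; all invariant factors of ∂_1 are 1 so no torsion. So H_0 = Z.

H_0 = Z.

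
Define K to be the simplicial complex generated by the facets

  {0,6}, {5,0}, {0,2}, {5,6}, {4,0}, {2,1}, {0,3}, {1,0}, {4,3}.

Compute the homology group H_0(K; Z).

Order the vertices as 0 < 1 < 2 < 3 < 4 < 5 < 6. Listing each simplex with vertices in this order, K has dimension 1 with simplices:

  0-simplices (7): [0], [1], [2], [3], [4], [5], [6]
  1-simplices (9): [0,1], [0,2], [0,3], [0,4], [0,5], [0,6], [1,2], [3,4], [5,6]

so the chain groups are C_0 ≅ Z^7, C_1 ≅ Z^9.

The boundary map ∂_1: C_1 → C_0 sends each edge [p,q] (with p < q) to q − p.
This gives a 7×9 integer matrix of rank 6; reducing to Smith normal form yields diagonal entries (1,1,1,1,1,1).

From H_k ≅ ker(∂_k) / im(∂_{k+1}) we obtain:

  H_0: rank C_0 − rank ∂_1 = 7 − 6 = 1, and the invariant factors of ∂_1 are all 1, so H_0 = Z.

(K is a triangulation of a wedge of 3 circles.)

H_0 = Z.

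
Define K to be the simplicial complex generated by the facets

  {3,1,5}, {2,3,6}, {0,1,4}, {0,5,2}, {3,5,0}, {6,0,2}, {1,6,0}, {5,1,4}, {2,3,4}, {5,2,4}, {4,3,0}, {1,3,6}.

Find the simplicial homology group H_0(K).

H_0 ≅ Z.

Fix the vertex order 0 < 1 < 2 < 3 < 4 < 5 < 6 and write every simplex with vertices in increasing order. Then dim K = 2 and the simplices of K are:

  0-simplices (7): [0], [1], [2], [3], [4], [5], [6]
  1-simplices (18): [0,1], [0,2], [0,3], [0,4], [0,5], [0,6], [1,3], [1,4], [1,5], [1,6], [2,3], [2,4], [2,5], [2,6], [3,4], [3,5], [3,6], [4,5]
  2-simplices (12): [0,1,4], [0,1,6], [0,2,5], [0,2,6], [0,3,4], [0,3,5], [1,3,5], [1,3,6], [1,4,5], [2,3,4], [2,3,6], [2,4,5]

so the chain groups are C_0 ≅ Z^7, C_1 ≅ Z^18, C_2 ≅ Z^12.

Boundary ∂_1: C_1 → C_0 maps an edge to its endpoints' difference, ∂[p,q] = q − p. For instance
  ∂[2,5] = [5] − [2].
The 7×18 boundary matrix has rank 6 and Smith normal form diag(1,1,1,1,1,1).

∂_2: C_2 → C_1 acts by ∂[p,q,r] = [q,r] − [p,r] + [p,q]. For instance
  ∂[2,4,5] = [4,5] − [2,5] + [2,4],
  ∂[2,3,6] = [3,6] − [2,6] + [2,3].
This gives a 18×12 integer matrix of rank 12; reducing to Smith normal form yields diagonal entries (1,1,1,1,1,1,1,1,1,1,1,2).

From H_k ≅ ker(∂_k) / im(∂_{k+1}) we obtain:

  H_0: rank C_0 − rank ∂_1 = 7 − 6 = 1, and the invariant factors of ∂_1 are all 1, so H_0 ≅ Z.

(K is a triangulation of the real projective plane RP^2.)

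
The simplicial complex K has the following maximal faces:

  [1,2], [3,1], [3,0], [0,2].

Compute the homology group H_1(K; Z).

We work with the vertex ordering 0 < 1 < 2 < 3. The simplices of K, each written with vertices in increasing order, are:

  0-simplices (4): [0], [1], [2], [3]
  1-simplices (4): [0,2], [0,3], [1,2], [1,3]

Hence C_0 ≅ Z^4, C_1 ≅ Z^4.

Boundary ∂_1: C_1 → C_0 is given by ∂[p,q] = [q] − [p]. For instance
  ∂[0,2] = [2] − [0].
This gives a 4×4 integer matrix of rank 3; reducing to Smith normal form yields diagonal entries (1,1,1).

From H_k ≅ ker(∂_k) / im(∂_{k+1}) we obtain:

  H_1: rank ker ∂_1 − rank ∂_2 = (4 − 3) − 0 = 1, and there is no ∂_2, so H_1 ≅ Z.

(K is a triangulation of the circle S^1.)

H_1 ≅ Z.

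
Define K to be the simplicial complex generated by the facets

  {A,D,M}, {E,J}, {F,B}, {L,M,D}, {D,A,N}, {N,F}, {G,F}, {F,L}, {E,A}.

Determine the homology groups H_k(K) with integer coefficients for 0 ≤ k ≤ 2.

We work with the vertex ordering A < B < D < E < F < G < J < L < M < N. The simplices of K, each written with vertices in increasing order, are:

  0-simplices (10): A, B, D, E, F, G, J, L, M, N
  1-simplices (13): AD, AE, AM, AN, BF, DL, DM, DN, EJ, FG, FL, FN, LM
  2-simplices (3): ADM, ADN, DLM

so the chain groups are C_0 ≅ Z^10, C_1 ≅ Z^13, C_2 ≅ Z^3.

Boundary ∂_1: C_1 → C_0 maps an edge to its endpoints' difference, ∂[p,q] = q − p.
The resulting 10×13 matrix has rank 9, and its Smith normal form has invariant factors (1,1,1,1,1,1,1,1,1).

The boundary map ∂_2: C_2 → C_1 acts by ∂[p,q,r] = [q,r] − [p,r] + [p,q]. For instance
  ∂DLM = LM − DM + DL,
  ∂ADN = DN − AN + AD.
As a 13×3 matrix over Z this has rank 3, with invariant factors (1,1,1).

Computing H_k = (kernel of ∂_k) / (image of ∂_{k+1}):

  H_0: rank C_0 − rank ∂_1 = 10 − 9 = 1, and the invariant factors of ∂_1 are all 1, so H_0 ≅ Z.
  H_1: rank ker ∂_1 − rank ∂_2 = (13 − 9) − 3 = 1, and the invariant factors of ∂_2 are all 1, so H_1 ≅ Z.
  H_2: rank ker ∂_2 − rank ∂_3 = (3 − 3) − 0 = 0, and there is no ∂_3, so H_2 ≅ 0.

As a check, the Euler characteristic is 10 − 13 + 3 = 0, which agrees with 1 − 1 + 0 = 0.

H_0 ≅ Z,  H_1 ≅ Z,  H_2 = 0.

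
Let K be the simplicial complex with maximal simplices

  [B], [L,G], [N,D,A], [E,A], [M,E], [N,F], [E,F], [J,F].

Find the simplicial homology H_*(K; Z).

H_0 ≅ Z^3,  H_1 ≅ Z,  H_2 = 0.

Take the total order A < B < D < E < F < G < J < L < M < N on the vertex set. Then K (dimension 2) consists of the simplices:

  0-simplices (10): A, B, D, E, F, G, J, L, M, N
  1-simplices (9): AD, AE, AN, DN, EF, EM, FJ, FN, GL
  2-simplices (1): ADN

giving chain groups C_0 ≅ Z^10, C_1 ≅ Z^9, C_2 ≅ Z^1.

Boundary ∂_1: C_1 → C_0 maps an edge to its endpoints' difference, ∂[p,q] = q − p. For instance
  ∂EF = F − E.
The 10×9 boundary matrix has rank 7 and Smith normal form diag(1,1,1,1,1,1,1).

Boundary ∂_2: C_2 → C_1 maps a triangle to the signed sum of its edges. For instance
  ∂ADN = DN − AN + AD.
This gives a 9×1 integer matrix of rank 1; reducing to Smith normal form yields diagonal entries (1).

Reading off H_k = ker ∂_k / im ∂_{k+1}:

  H_0: rank C_0 − rank ∂_1 = 10 − 7 = 3, and the invariant factors of ∂_1 are all 1, so H_0 ≅ Z^3.
  H_1: rank ker ∂_1 − rank ∂_2 = (9 − 7) − 1 = 1, and the invariant factors of ∂_2 are all 1, so H_1 ≅ Z.
  H_2: rank ker ∂_2 − rank ∂_3 = (1 − 1) − 0 = 0, and there is no ∂_3, so H_2 ≅ 0.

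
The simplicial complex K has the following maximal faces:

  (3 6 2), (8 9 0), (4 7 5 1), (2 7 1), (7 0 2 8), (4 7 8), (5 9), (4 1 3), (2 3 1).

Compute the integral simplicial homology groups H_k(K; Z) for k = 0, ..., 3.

K has 10 vertices, 22 edges, 14 triangles, 2 3-simplices.
rank ∂_0 = 0, rank ∂_1 = 9 ⇒ b_0 = 10 − 0 − 9 = 1; all invariant factors of ∂_1 are 1 so no torsion. So H_0 = Z.
rank ∂_1 = 9, rank ∂_2 = 12 ⇒ b_1 = 22 − 9 − 12 = 1; all invariant factors of ∂_2 are 1 so no torsion. So H_1 = Z.
rank ∂_2 = 12, rank ∂_3 = 2 ⇒ b_2 = 14 − 12 − 2 = 0; all invariant factors of ∂_3 are 1 so no torsion. So H_2 = 0.
rank ∂_3 = 2, rank ∂_4 = 0 ⇒ b_3 = 2 − 2 − 0 = 0. So H_3 = 0.

H_0 = Z,  H_1 = Z,  H_2 = 0,  H_3 = 0.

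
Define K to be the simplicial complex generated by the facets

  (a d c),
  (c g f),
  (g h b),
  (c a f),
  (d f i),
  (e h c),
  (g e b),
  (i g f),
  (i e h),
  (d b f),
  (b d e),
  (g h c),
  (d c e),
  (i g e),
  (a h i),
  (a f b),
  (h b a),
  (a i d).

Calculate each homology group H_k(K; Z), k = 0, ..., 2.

Fix the vertex order a < b < c < d < e < f < g < h < i and write every simplex with vertices in increasing order. Then dim K = 2 and the simplices of K are:

  0-simplices (9): a, b, c, d, e, f, g, h, i
  1-simplices (27): ab, ac, ad, af, ah, ai, bd, be, bf, bg, bh, cd, ce, cf, cg, ch, de, df, di, eg, eh, ei, fg, fi, gh, gi, hi
  2-simplices (18): abf, abh, acd, acf, adi, ahi, bde, bdf, beg, bgh, cde, ceh, cfg, cgh, dfi, egi, ehi, fgi

Hence C_0 ≅ Z^9, C_1 ≅ Z^27, C_2 ≅ Z^18.

∂_1: C_1 → C_0 maps an edge to its endpoints' difference, ∂[p,q] = q − p. For instance
  ∂gi = i − g.
This gives a 9×27 integer matrix of rank 8; reducing to Smith normal form yields diagonal entries (1,1,1,1,1,1,1,1).

∂_2: C_2 → C_1 maps a triangle to the signed sum of its edges. For instance
  ∂beg = eg − bg + be,
  ∂fgi = gi − fi + fg.
This gives a 27×18 integer matrix of rank 18; reducing to Smith normal form yields diagonal entries (1,1,1,1,1,1,1,1,1,1,1,1,1,1,1,1,1,2).

Computing H_k = (kernel of ∂_k) / (image of ∂_{k+1}):

  H_0: rank C_0 − rank ∂_1 = 9 − 8 = 1, and the invariant factors of ∂_1 are all 1, so H_0 ≅ Z.
  H_1: rank ker ∂_1 − rank ∂_2 = (27 − 8) − 18 = 1, and ∂_2 has invariant factor 2 > 1, so H_1 ≅ Z × Z/2.
  H_2: rank ker ∂_2 − rank ∂_3 = (18 − 18) − 0 = 0, and there is no ∂_3, so H_2 ≅ 0.

H_0 = Z,  H_1 = Z × Z/2,  H_2 = 0.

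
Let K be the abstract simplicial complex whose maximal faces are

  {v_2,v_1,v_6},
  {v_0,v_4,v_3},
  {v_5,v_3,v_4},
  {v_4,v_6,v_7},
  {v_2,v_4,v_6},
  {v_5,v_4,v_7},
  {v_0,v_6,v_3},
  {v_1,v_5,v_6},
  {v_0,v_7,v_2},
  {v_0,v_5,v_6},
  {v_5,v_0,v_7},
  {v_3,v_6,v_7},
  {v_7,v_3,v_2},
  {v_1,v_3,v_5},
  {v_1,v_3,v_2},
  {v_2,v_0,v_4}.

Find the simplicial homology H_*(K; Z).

K has 8 vertices, 24 edges, 16 triangles.
rank ∂_0 = 0, rank ∂_1 = 7 ⇒ b_0 = 8 − 0 − 7 = 1; all invariant factors of ∂_1 are 1 so no torsion. So H_0 = Z.
rank ∂_1 = 7, rank ∂_2 = 15 ⇒ b_1 = 24 − 7 − 15 = 2; all invariant factors of ∂_2 are 1 so no torsion. So H_1 = Z^2.
rank ∂_2 = 15, rank ∂_3 = 0 ⇒ b_2 = 16 − 15 − 0 = 1. So H_2 = Z.

H_0 ≅ Z,  H_1 ≅ Z^2,  H_2 ≅ Z.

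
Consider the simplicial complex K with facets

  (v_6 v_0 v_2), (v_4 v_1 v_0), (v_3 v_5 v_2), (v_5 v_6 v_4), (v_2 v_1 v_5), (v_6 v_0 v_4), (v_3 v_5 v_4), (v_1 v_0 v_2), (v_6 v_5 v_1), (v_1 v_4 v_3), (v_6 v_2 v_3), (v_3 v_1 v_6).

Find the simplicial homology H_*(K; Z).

H_0 = Z,  H_1 = Z/2,  H_2 = 0.

K has 7 vertices, 18 edges, 12 triangles.
rank ∂_0 = 0, rank ∂_1 = 6 ⇒ b_0 = 7 − 0 − 6 = 1; all invariant factors of ∂_1 are 1 so no torsion. So H_0 ≅ Z.
rank ∂_1 = 6, rank ∂_2 = 12 ⇒ b_1 = 18 − 6 − 12 = 0; ∂_2 has invariant factor(s) [2] giving torsion. So H_1 ≅ Z/2.
rank ∂_2 = 12, rank ∂_3 = 0 ⇒ b_2 = 12 − 12 − 0 = 0. So H_2 ≅ 0.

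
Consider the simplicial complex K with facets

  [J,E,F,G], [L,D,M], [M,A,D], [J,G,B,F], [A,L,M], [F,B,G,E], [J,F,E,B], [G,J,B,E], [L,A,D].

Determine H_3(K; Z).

H_3 ≅ Z.

We work with the vertex ordering A < B < D < E < F < G < J < L < M. The simplices of K, each written with vertices in increasing order, are:

  0-simplices (9): A, B, D, E, F, G, J, L, M
  1-simplices (16): AD, AL, AM, BE, BF, BG, BJ, DL, DM, EF, EG, EJ, FG, FJ, GJ, LM
  2-simplices (14): ADL, ADM, ALM, BEF, BEG, BEJ, BFG, BFJ, BGJ, DLM, EFG, EFJ, EGJ, FGJ
  3-simplices (5): BEFG, BEFJ, BEGJ, BFGJ, EFGJ

Hence C_0 ≅ Z^9, C_1 ≅ Z^16, C_2 ≅ Z^14, C_3 ≅ Z^5.

Boundary ∂_1: C_1 → C_0 sends each edge [p,q] (with p < q) to q − p. For instance
  ∂FJ = J − F.
As a 9×16 matrix over Z this has rank 7, with invariant factors (1,1,1,1,1,1,1).

The boundary map ∂_2: C_2 → C_1 maps a triangle to the signed sum of its edges. For instance
  ∂BEJ = EJ − BJ + BE,
  ∂EFG = FG − EG + EF.
The 16×14 boundary matrix has rank 9 and Smith normal form diag(1,1,1,1,1,1,1,1,1).

Boundary ∂_3: C_3 → C_2 sends each 3-simplex σ to the alternating sum Σ_i (−1)^i (σ with its i-th vertex removed). For instance
  ∂BFGJ = FGJ − BGJ + BFJ − BFG,
  ∂BEGJ = EGJ − BGJ + BEJ − BEG.
The 14×5 boundary matrix has rank 4 and Smith normal form diag(1,1,1,1).

Now H_k = ker ∂_k / im ∂_{k+1}, so:

  H_3: rank ker ∂_3 − rank ∂_4 = (5 − 4) − 0 = 1, and there is no ∂_4, so H_3 = Z.

(K is a triangulation of the disjoint union of the 3-sphere S^3 and the 2-sphere S^2.)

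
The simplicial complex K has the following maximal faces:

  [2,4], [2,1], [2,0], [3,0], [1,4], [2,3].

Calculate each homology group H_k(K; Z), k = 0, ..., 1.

H_0 ≅ Z,  H_1 ≅ Z^2.

Order the vertices as 0 < 1 < 2 < 3 < 4. Listing each simplex with vertices in this order, K has dimension 1 with simplices:

  0-simplices (5): [0], [1], [2], [3], [4]
  1-simplices (6): [0,2], [0,3], [1,2], [1,4], [2,3], [2,4]

Hence C_0 ≅ Z^5, C_1 ≅ Z^6.

The boundary map ∂_1: C_1 → C_0 is given by ∂[p,q] = [q] − [p]. For instance
  ∂[2,4] = [4] − [2].
This gives a 5×6 integer matrix of rank 4; reducing to Smith normal form yields diagonal entries (1,1,1,1).

From H_k ≅ ker(∂_k) / im(∂_{k+1}) we obtain:

  H_0: rank C_0 − rank ∂_1 = 5 − 4 = 1, and the invariant factors of ∂_1 are all 1, so H_0 = Z.
  H_1: rank ker ∂_1 − rank ∂_2 = (6 − 4) − 0 = 2, and there is no ∂_2, so H_1 = Z^2.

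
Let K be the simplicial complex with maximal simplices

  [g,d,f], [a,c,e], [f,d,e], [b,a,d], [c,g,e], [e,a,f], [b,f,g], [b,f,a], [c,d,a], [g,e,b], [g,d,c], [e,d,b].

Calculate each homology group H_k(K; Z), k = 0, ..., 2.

We work with the vertex ordering a < b < c < d < e < f < g. The simplices of K, each written with vertices in increasing order, are:

  0-simplices (7): a, b, c, d, e, f, g
  1-simplices (18): ab, ac, ad, ae, af, bd, be, bf, bg, cd, ce, cg, de, df, dg, ef, eg, fg
  2-simplices (12): abd, abf, acd, ace, aef, bde, beg, bfg, cdg, ceg, def, dfg

giving chain groups C_0 ≅ Z^7, C_1 ≅ Z^18, C_2 ≅ Z^12.

∂_1: C_1 → C_0 maps an edge to its endpoints' difference, ∂[p,q] = q − p. For instance
  ∂ac = c − a.
The resulting 7×18 matrix has rank 6, and its Smith normal form has invariant factors (1,1,1,1,1,1).

Boundary ∂_2: C_2 → C_1 maps a triangle to the signed sum of its edges. For instance
  ∂abd = bd − ad + ab,
  ∂bfg = fg − bg + bf.
The 18×12 boundary matrix has rank 12 and Smith normal form diag(1,1,1,1,1,1,1,1,1,1,1,2).

Now H_k = ker ∂_k / im ∂_{k+1}, so:

  H_0: rank C_0 − rank ∂_1 = 7 − 6 = 1, and the invariant factors of ∂_1 are all 1, so H_0 = Z.
  H_1: rank ker ∂_1 − rank ∂_2 = (18 − 6) − 12 = 0, and ∂_2 has invariant factor 2 > 1, so H_1 = Z_2.
  H_2: rank ker ∂_2 − rank ∂_3 = (12 − 12) − 0 = 0, and there is no ∂_3, so H_2 = 0.

As a check, the Euler characteristic is 7 − 18 + 12 = 1, which agrees with 1 − 0 + 0 = 1.

H_0 ≅ Z,  H_1 ≅ Z_2,  H_2 = 0.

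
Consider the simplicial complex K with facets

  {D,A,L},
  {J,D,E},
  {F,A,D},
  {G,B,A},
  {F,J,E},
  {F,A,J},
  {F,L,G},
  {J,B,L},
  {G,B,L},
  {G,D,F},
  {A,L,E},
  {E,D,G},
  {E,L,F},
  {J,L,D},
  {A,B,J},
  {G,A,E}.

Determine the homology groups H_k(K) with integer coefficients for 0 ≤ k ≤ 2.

H_0 ≅ Z,  H_1 ≅ Z^2,  H_2 ≅ Z.

We work with the vertex ordering A < B < D < E < F < G < J < L. The simplices of K, each written with vertices in increasing order, are:

  0-simplices (8): A, B, D, E, F, G, J, L
  1-simplices (24): AB, AD, AE, AF, AG, AJ, AL, BG, BJ, BL, DE, DF, DG, DJ, DL, EF, EG, EJ, EL, FG, FJ, FL, GL, JL
  2-simplices (16): ABG, ABJ, ADF, ADL, AEG, AEL, AFJ, BGL, BJL, DEG, DEJ, DFG, DJL, EFJ, EFL, FGL

Hence C_0 ≅ Z^8, C_1 ≅ Z^24, C_2 ≅ Z^16.

Boundary ∂_1: C_1 → C_0 is given by ∂[p,q] = [q] − [p].
The 8×24 boundary matrix has rank 7 and Smith normal form diag(1,1,1,1,1,1,1).

Boundary ∂_2: C_2 → C_1 maps a triangle to the signed sum of its edges. For instance
  ∂DEG = EG − DG + DE,
  ∂EFL = FL − EL + EF.
This gives a 24×16 integer matrix of rank 15; reducing to Smith normal form yields diagonal entries (1,1,1,1,1,1,1,1,1,1,1,1,1,1,1).

Reading off H_k = ker ∂_k / im ∂_{k+1}:

  H_0: rank C_0 − rank ∂_1 = 8 − 7 = 1, and the invariant factors of ∂_1 are all 1, so H_0 ≅ Z.
  H_1: rank ker ∂_1 − rank ∂_2 = (24 − 7) − 15 = 2, and the invariant factors of ∂_2 are all 1, so H_1 ≅ Z^2.
  H_2: rank ker ∂_2 − rank ∂_3 = (16 − 15) − 0 = 1, and there is no ∂_3, so H_2 ≅ Z.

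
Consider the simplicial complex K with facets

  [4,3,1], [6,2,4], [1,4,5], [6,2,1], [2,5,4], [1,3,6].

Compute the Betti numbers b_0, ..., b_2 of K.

b_0 = 1, b_1 = 1, b_2 = 0.

K has 6 vertices, 12 edges, 6 triangles.
rank ∂_0 = 0, rank ∂_1 = 5 ⇒ b_0 = 6 − 0 − 5 = 1; all invariant factors of ∂_1 are 1 so no torsion. So H_0 = Z.
rank ∂_1 = 5, rank ∂_2 = 6 ⇒ b_1 = 12 − 5 − 6 = 1; all invariant factors of ∂_2 are 1 so no torsion. So H_1 = Z.
rank ∂_2 = 6, rank ∂_3 = 0 ⇒ b_2 = 6 − 6 − 0 = 0. So H_2 = 0.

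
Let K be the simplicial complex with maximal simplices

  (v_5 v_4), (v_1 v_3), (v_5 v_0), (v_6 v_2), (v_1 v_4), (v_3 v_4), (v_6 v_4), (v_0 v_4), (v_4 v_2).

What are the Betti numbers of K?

Take the total order v_0 < v_1 < v_2 < v_3 < v_4 < v_5 < v_6 on the vertex set. Then K (dimension 1) consists of the simplices:

  0-simplices (7): [v_0], [v_1], [v_2], [v_3], [v_4], [v_5], [v_6]
  1-simplices (9): [v_0,v_4], [v_0,v_5], [v_1,v_3], [v_1,v_4], [v_2,v_4], [v_2,v_6], [v_3,v_4], [v_4,v_5], [v_4,v_6]

giving chain groups C_0 ≅ Z^7, C_1 ≅ Z^9.

Boundary ∂_1: C_1 → C_0 is given by ∂[p,q] = [q] − [p]. For instance
  ∂[v_3,v_4] = [v_4] − [v_3].
The 7×9 boundary matrix has rank 6 and Smith normal form diag(1,1,1,1,1,1).

From H_k ≅ ker(∂_k) / im(∂_{k+1}) we obtain:

  H_0: rank C_0 − rank ∂_1 = 7 − 6 = 1, and the invariant factors of ∂_1 are all 1, so H_0 = Z.
  H_1: rank ker ∂_1 − rank ∂_2 = (9 − 6) − 0 = 3, and there is no ∂_2, so H_1 = Z^3.

As a check, the Euler characteristic is 7 − 9 = -2, which agrees with 1 − 3 = -2.

Hence the Betti numbers are b_0 = 1, b_1 = 3.

b_0 = 1, b_1 = 3.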